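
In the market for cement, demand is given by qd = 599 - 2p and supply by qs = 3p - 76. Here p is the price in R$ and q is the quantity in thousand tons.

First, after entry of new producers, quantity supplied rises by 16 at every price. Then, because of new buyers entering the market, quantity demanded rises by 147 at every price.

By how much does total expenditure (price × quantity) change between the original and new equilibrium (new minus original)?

+23869.32

Solve the original market: 599 - 2p = 3p - 76, hence p = 135 and q = 329.
The new curves are qd = 746 - 2p (demand) and qs = 3p - 60 (supply).
New equilibrium: 746 - 2p = 3p - 60 ⇒ 806 = 5p ⇒ p = 161.2, q = 423.6.
Expenditure moves from 135×329 = 44415 to 161.2×423.6 = 68284.32; change = +23869.32.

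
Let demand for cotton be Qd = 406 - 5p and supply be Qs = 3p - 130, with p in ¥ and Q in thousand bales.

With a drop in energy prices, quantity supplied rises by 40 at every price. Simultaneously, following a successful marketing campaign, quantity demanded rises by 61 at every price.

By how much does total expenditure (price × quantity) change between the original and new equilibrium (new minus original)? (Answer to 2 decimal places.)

+3519.67

Initially, 406 - 5p = 3p - 130, so 536 = 8p and p = 67, Q = 71.
With the change applied: demand Qd = 467 - 5p, supply Qs = 3p - 90.
New equilibrium: 467 - 5p = 3p - 90 ⇒ 557 = 8p ⇒ p = 69.625, Q = 118.875.
Expenditure moves from 67×71 = 4757 to 69.625×118.875 = 8276.671875; change = +3519.67.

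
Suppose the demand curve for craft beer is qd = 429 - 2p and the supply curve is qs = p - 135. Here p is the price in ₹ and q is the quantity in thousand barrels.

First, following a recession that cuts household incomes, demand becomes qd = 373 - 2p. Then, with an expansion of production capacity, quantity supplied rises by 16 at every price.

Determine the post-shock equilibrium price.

164

Original equilibrium: 429 - 2p = p - 135 gives 564 = 3p, so p = 188 and q = 53.
The new curves are qd = 373 - 2p (demand) and qs = p - 119 (supply).
Equate the new curves: 373 - 2p = p - 119, giving 492 = 3p, p = 164, q = 45.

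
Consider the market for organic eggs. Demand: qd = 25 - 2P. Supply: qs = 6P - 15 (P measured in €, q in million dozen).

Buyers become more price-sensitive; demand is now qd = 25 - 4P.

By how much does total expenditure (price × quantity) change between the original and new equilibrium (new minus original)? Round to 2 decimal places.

-39.00

Before the shock: 25 - 2P = 6P - 15 ⇒ 40 = 8P ⇒ P = 5, q = 15.
The shock moves the curves to qd = 25 - 4P and qs = 6P - 15.
New equilibrium: 25 - 4P = 6P - 15 ⇒ 40 = 10P ⇒ P = 4, q = 9.
Expenditure moves from 5×15 = 75 to 4×9 = 36; change = -39.00.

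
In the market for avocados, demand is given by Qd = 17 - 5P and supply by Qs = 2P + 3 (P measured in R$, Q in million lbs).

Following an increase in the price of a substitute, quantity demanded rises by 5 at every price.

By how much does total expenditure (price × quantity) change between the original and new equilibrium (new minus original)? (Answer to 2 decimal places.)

Initially, 17 - 5P = 2P + 3, so 14 = 7P and P = 2, Q = 7.
After the shift, demand is Qd = 22 - 5P and supply is Qs = 2P + 3.
Clearing the new market: 22 - 5P = 2P + 3, so P = 19/7 ≈ 2.7143 and Q = 59/7 ≈ 8.4286.
Expenditure moves from 2×7 = 14 to 2.7143×8.4286 = 22.8776; change = +8.88.

+8.88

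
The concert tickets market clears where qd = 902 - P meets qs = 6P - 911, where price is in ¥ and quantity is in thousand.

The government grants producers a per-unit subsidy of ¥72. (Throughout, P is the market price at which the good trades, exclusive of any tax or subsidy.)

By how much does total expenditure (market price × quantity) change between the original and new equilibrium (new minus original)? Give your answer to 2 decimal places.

-27506.94

Original equilibrium: 902 - P = 6P - 911 gives 1813 = 7P, so P = 259 and q = 643.
Since sellers receive the price plus the subsidy, the effective supply curve becomes qs = 6P - 479.
Clearing the new market: 902 - P = 6P - 479, so P = 1381/7 ≈ 197.2857 and q = 4933/7 ≈ 704.7143.
Expenditure moves from 259×643 = 166537 to 197.2857×704.7143 = 139030.0612; change = -27506.94.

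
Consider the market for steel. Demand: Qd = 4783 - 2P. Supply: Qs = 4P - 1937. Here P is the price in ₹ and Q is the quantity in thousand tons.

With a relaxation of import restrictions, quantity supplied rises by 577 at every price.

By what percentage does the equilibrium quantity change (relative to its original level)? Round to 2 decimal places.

+7.56

Initially, 4783 - 2P = 4P - 1937, so 6720 = 6P and P = 1120, Q = 2543.
The shock moves the curves to Qd = 4783 - 2P and Qs = 4P - 1360.
New equilibrium: 4783 - 2P = 4P - 1360 ⇒ 6143 = 6P ⇒ P = 6143/6 ≈ 1023.8333, Q = 8206/3 ≈ 2735.3333.
%ΔQ = (2735.3333 − 2543) / 2543 × 100 = +7.56%.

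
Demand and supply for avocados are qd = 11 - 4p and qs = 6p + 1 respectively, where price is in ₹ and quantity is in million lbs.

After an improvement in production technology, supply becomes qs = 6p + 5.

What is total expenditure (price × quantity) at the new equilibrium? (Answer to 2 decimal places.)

5.16

Solve the original market: 11 - 4p = 6p + 1, hence p = 1 and q = 7.
The shock moves the curves to qd = 11 - 4p and qs = 6p + 5.
Setting them equal: 11 - 4p = 6p + 5 → 6 = 10p, so p = 0.6 and q = 8.6.
New expenditure = 0.6 × 8.6 = 5.16.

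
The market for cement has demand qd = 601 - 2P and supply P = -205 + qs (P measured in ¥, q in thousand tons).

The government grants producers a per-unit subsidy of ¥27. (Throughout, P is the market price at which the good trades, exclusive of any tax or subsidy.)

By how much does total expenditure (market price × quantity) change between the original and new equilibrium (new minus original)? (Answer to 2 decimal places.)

-819.00

Original equilibrium: 601 - 2P = P + 205 gives 396 = 3P, so P = 132 and q = 337.
Since sellers receive the price plus the subsidy, the effective supply curve becomes qs = P + 232.
New equilibrium: 601 - 2P = P + 232 ⇒ 369 = 3P ⇒ P = 123, q = 355.
Expenditure moves from 132×337 = 44484 to 123×355 = 43665; change = -819.00.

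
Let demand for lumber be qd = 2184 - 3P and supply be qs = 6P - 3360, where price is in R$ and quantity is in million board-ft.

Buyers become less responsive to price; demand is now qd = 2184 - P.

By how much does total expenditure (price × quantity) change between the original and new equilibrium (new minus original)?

Solve the original market: 2184 - 3P = 6P - 3360, hence P = 616 and q = 336.
After the shift, demand is qd = 2184 - P and supply is qs = 6P - 3360.
Clearing the new market: 2184 - P = 6P - 3360, so P = 792 and q = 1392.
Expenditure moves from 616×336 = 206976 to 792×1392 = 1102464; change = +895488.

+895488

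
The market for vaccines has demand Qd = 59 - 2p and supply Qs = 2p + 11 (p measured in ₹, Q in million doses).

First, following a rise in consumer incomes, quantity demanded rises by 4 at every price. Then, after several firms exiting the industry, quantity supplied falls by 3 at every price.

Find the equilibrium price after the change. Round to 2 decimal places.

13.75

Solve the original market: 59 - 2p = 2p + 11, hence p = 12 and Q = 35.
With the change applied: demand Qd = 63 - 2p, supply Qs = 2p + 8.
Setting them equal: 63 - 2p = 2p + 8 → 55 = 4p, so p = 13.75 and Q = 35.5.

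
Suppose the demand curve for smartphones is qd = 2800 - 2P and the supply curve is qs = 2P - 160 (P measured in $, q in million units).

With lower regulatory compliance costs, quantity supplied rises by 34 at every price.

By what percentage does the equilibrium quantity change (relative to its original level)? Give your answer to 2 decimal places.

+1.29

Initially, 2800 - 2P = 2P - 160, so 2960 = 4P and P = 740, q = 1320.
The new curves are qd = 2800 - 2P (demand) and qs = 2P - 126 (supply).
New equilibrium: 2800 - 2P = 2P - 126 ⇒ 2926 = 4P ⇒ P = 731.5, q = 1337.
%Δq = (1337 − 1320) / 1320 × 100 = +1.29%.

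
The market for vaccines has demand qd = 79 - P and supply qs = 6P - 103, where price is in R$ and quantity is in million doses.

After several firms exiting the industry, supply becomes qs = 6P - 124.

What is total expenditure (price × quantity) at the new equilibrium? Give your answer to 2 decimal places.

1450.00

Before the shock: 79 - P = 6P - 103 ⇒ 182 = 7P ⇒ P = 26, q = 53.
After the shift, demand is qd = 79 - P and supply is qs = 6P - 124.
New equilibrium: 79 - P = 6P - 124 ⇒ 203 = 7P ⇒ P = 29, q = 50.
New expenditure = 29 × 50 = 1450.00.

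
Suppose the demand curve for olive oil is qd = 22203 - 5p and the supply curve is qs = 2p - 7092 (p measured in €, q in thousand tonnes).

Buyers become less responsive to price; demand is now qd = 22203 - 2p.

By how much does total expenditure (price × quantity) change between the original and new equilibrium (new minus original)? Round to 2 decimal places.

Original equilibrium: 22203 - 5p = 2p - 7092 gives 29295 = 7p, so p = 4185 and q = 1278.
The shock moves the curves to qd = 22203 - 2p and qs = 2p - 7092.
Equate the new curves: 22203 - 2p = 2p - 7092, giving 29295 = 4p, p = 7323.75, q = 7555.5.
Expenditure moves from 4185×1278 = 5348430 to 7323.75×7555.5 = 55334593.125; change = +49986163.13.

+49986163.13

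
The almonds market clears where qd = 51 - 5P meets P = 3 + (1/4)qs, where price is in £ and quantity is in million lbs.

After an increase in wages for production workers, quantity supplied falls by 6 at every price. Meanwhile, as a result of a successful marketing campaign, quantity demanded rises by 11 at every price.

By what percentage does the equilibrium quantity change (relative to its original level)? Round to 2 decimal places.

+9.72

Solve the original market: 51 - 5P = 4P - 12, hence P = 7 and q = 16.
The shock moves the curves to qd = 62 - 5P and qs = 4P - 18.
New equilibrium: 62 - 5P = 4P - 18 ⇒ 80 = 9P ⇒ P = 80/9 ≈ 8.8889, q = 158/9 ≈ 17.5556.
%Δq = (17.5556 − 16) / 16 × 100 = +9.72%.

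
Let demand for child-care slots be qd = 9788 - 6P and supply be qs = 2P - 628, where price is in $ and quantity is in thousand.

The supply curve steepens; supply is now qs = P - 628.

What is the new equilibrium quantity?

Original equilibrium: 9788 - 6P = 2P - 628 gives 10416 = 8P, so P = 1302 and q = 1976.
The shock moves the curves to qd = 9788 - 6P and qs = P - 628.
Equate the new curves: 9788 - 6P = P - 628, giving 10416 = 7P, P = 1488, q = 860.

860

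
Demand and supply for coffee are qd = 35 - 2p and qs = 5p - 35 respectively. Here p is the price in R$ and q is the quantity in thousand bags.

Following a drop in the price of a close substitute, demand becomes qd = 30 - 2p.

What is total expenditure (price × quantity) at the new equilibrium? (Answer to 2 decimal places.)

Initially, 35 - 2p = 5p - 35, so 70 = 7p and p = 10, q = 15.
With the change applied: demand qd = 30 - 2p, supply qs = 5p - 35.
Equate the new curves: 30 - 2p = 5p - 35, giving 65 = 7p, p = 65/7 ≈ 9.2857, q = 80/7 ≈ 11.4286.
New expenditure = 9.2857 × 11.4286 = 106.12.

106.12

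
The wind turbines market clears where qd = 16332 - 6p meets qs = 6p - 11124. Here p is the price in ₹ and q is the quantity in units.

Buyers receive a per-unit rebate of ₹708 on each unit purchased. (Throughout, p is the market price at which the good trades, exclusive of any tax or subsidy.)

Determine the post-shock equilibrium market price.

Before the shock: 16332 - 6p = 6p - 11124 ⇒ 27456 = 12p ⇒ p = 2288, q = 2604.
Since buyers' out-of-pocket price is the market price minus the rebate, the effective demand curve becomes qd = 20580 - 6p.
New equilibrium: 20580 - 6p = 6p - 11124 ⇒ 31704 = 12p ⇒ p = 2642, q = 4728.

2642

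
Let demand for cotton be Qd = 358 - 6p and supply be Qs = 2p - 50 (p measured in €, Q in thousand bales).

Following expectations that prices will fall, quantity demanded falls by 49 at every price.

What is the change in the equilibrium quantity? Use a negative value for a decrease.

-12.25

Initially, 358 - 6p = 2p - 50, so 408 = 8p and p = 51, Q = 52.
After the shift, demand is Qd = 309 - 6p and supply is Qs = 2p - 50.
Clearing the new market: 309 - 6p = 2p - 50, so p = 44.875 and Q = 39.75.
ΔQ = 39.75 − 52 = -12.25.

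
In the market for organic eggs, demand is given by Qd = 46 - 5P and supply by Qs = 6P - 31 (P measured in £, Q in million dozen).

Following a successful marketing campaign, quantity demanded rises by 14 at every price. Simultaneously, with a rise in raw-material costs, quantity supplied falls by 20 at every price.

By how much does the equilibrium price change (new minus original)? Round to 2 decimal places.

Initially, 46 - 5P = 6P - 31, so 77 = 11P and P = 7, Q = 11.
The shock moves the curves to Qd = 60 - 5P and Qs = 6P - 51.
Setting them equal: 60 - 5P = 6P - 51 → 111 = 11P, so P = 111/11 ≈ 10.0909 and Q = 105/11 ≈ 9.5455.
ΔP = 10.0909 − 7 = +3.09.

+3.09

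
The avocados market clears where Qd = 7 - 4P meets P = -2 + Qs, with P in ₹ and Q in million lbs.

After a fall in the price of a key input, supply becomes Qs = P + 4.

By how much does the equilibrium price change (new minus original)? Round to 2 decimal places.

Before the shock: 7 - 4P = P + 2 ⇒ 5 = 5P ⇒ P = 1, Q = 3.
After the shift, demand is Qd = 7 - 4P and supply is Qs = P + 4.
Setting them equal: 7 - 4P = P + 4 → 3 = 5P, so P = 0.6 and Q = 4.6.
ΔP = 0.6 − 1 = -0.40.

-0.40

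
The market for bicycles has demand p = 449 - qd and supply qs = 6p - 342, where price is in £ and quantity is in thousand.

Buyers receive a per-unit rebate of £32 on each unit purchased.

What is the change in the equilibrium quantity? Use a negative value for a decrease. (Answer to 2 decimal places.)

+27.43

Initially, 449 - p = 6p - 342, so 791 = 7p and p = 113, q = 336.
Since buyers' out-of-pocket price is the market price minus the rebate, the effective demand curve becomes qd = 481 - p.
New equilibrium: 481 - p = 6p - 342 ⇒ 823 = 7p ⇒ p = 823/7 ≈ 117.5714, q = 2544/7 ≈ 363.4286.
Δq = 363.4286 − 336 = +27.43.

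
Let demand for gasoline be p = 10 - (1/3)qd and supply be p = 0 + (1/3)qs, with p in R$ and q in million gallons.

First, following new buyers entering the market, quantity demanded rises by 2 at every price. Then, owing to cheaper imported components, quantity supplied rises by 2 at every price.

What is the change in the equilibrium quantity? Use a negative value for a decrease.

+2

Before the shock: 30 - 3p = 3p ⇒ 30 = 6p ⇒ p = 5, q = 15.
The shock moves the curves to qd = 32 - 3p and qs = 3p + 2.
Clearing the new market: 32 - 3p = 3p + 2, so p = 5 and q = 17.
Δq = 17 − 15 = +2.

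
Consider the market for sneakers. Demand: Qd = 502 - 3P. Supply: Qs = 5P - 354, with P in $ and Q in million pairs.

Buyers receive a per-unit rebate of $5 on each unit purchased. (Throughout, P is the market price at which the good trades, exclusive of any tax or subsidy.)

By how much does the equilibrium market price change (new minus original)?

Solve the original market: 502 - 3P = 5P - 354, hence P = 107 and Q = 181.
Since buyers' out-of-pocket price is the market price minus the rebate, the effective demand curve becomes Qd = 517 - 3P.
Equate the new curves: 517 - 3P = 5P - 354, giving 871 = 8P, P = 108.875, Q = 190.375.
ΔP = 108.875 − 107 = +1.875.

+1.875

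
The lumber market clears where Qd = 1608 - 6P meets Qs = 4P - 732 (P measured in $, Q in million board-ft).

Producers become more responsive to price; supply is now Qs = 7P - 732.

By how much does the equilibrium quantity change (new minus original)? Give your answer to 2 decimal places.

+324.00

Initially, 1608 - 6P = 4P - 732, so 2340 = 10P and P = 234, Q = 204.
The shock moves the curves to Qd = 1608 - 6P and Qs = 7P - 732.
Setting them equal: 1608 - 6P = 7P - 732 → 2340 = 13P, so P = 180 and Q = 528.
ΔQ = 528 − 204 = +324.00.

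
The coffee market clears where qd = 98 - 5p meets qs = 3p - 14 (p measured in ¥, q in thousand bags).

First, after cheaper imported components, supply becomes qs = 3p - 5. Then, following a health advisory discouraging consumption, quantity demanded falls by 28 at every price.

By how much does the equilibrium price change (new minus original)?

-4.625

Solve the original market: 98 - 5p = 3p - 14, hence p = 14 and q = 28.
The shock moves the curves to qd = 70 - 5p and qs = 3p - 5.
Equate the new curves: 70 - 5p = 3p - 5, giving 75 = 8p, p = 9.375, q = 23.125.
Δp = 9.375 − 14 = -4.625.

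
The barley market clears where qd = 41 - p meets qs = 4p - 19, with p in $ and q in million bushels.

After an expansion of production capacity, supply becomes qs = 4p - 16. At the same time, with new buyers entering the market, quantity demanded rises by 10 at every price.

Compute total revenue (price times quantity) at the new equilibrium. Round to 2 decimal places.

Before the shock: 41 - p = 4p - 19 ⇒ 60 = 5p ⇒ p = 12, q = 29.
The new curves are qd = 51 - p (demand) and qs = 4p - 16 (supply).
New equilibrium: 51 - p = 4p - 16 ⇒ 67 = 5p ⇒ p = 13.4, q = 37.6.
New expenditure = 13.4 × 37.6 = 503.84.

503.84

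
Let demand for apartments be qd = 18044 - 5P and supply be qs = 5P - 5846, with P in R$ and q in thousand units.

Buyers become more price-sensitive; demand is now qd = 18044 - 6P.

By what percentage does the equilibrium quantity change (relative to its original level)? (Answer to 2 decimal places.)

-17.80

Solve the original market: 18044 - 5P = 5P - 5846, hence P = 2389 and q = 6099.
With the change applied: demand qd = 18044 - 6P, supply qs = 5P - 5846.
New equilibrium: 18044 - 6P = 5P - 5846 ⇒ 23890 = 11P ⇒ P = 23890/11 ≈ 2171.8182, q = 55144/11 ≈ 5013.0909.
%Δq = (5013.0909 − 6099) / 6099 × 100 = -17.80%.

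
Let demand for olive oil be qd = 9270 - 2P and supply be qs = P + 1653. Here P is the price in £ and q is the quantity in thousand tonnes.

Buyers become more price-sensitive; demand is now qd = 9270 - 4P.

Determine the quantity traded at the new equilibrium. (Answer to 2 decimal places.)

Before the shock: 9270 - 2P = P + 1653 ⇒ 7617 = 3P ⇒ P = 2539, q = 4192.
The new curves are qd = 9270 - 4P (demand) and qs = P + 1653 (supply).
New equilibrium: 9270 - 4P = P + 1653 ⇒ 7617 = 5P ⇒ P = 1523.4, q = 3176.4.

3176.40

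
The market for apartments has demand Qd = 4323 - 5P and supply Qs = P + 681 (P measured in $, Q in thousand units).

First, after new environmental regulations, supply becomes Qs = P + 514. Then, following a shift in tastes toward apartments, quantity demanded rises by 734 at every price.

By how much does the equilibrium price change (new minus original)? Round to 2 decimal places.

+150.17

Initially, 4323 - 5P = P + 681, so 3642 = 6P and P = 607, Q = 1288.
After the shift, demand is Qd = 5057 - 5P and supply is Qs = P + 514.
New equilibrium: 5057 - 5P = P + 514 ⇒ 4543 = 6P ⇒ P = 4543/6 ≈ 757.1667, Q = 7627/6 ≈ 1271.1667.
ΔP = 757.1667 − 607 = +150.17.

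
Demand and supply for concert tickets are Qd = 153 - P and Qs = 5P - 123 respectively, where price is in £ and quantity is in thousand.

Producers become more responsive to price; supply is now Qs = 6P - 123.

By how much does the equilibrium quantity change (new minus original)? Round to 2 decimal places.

+6.57

Original equilibrium: 153 - P = 5P - 123 gives 276 = 6P, so P = 46 and Q = 107.
After the shift, demand is Qd = 153 - P and supply is Qs = 6P - 123.
Setting them equal: 153 - P = 6P - 123 → 276 = 7P, so P = 276/7 ≈ 39.4286 and Q = 795/7 ≈ 113.5714.
ΔQ = 113.5714 − 107 = +6.57.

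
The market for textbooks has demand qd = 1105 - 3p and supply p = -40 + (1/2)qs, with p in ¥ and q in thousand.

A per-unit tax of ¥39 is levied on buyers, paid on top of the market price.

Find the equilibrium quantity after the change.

Before the shock: 1105 - 3p = 2p + 80 ⇒ 1025 = 5p ⇒ p = 205, q = 490.
Since buyers pay the price plus the tax, the effective demand curve becomes qd = 988 - 3p.
Equate the new curves: 988 - 3p = 2p + 80, giving 908 = 5p, p = 181.6, q = 443.2.

443.2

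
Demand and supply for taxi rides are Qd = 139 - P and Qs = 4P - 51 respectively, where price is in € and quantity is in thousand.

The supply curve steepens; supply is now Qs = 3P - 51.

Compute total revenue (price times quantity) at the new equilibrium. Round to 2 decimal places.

4346.25

Before the shock: 139 - P = 4P - 51 ⇒ 190 = 5P ⇒ P = 38, Q = 101.
After the shift, demand is Qd = 139 - P and supply is Qs = 3P - 51.
Equate the new curves: 139 - P = 3P - 51, giving 190 = 4P, P = 47.5, Q = 91.5.
New expenditure = 47.5 × 91.5 = 4346.25.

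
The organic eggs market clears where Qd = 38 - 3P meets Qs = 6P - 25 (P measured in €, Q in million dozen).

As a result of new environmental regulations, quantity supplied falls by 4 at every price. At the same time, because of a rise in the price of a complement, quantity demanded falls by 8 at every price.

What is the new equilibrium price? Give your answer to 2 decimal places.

Before the shock: 38 - 3P = 6P - 25 ⇒ 63 = 9P ⇒ P = 7, Q = 17.
The shock moves the curves to Qd = 30 - 3P and Qs = 6P - 29.
Setting them equal: 30 - 3P = 6P - 29 → 59 = 9P, so P = 59/9 ≈ 6.5556 and Q = 31/3 ≈ 10.3333.

6.56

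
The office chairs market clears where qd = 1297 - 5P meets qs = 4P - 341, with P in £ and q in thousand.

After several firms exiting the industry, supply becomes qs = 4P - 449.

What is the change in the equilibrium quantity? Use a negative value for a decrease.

Solve the original market: 1297 - 5P = 4P - 341, hence P = 182 and q = 387.
With the change applied: demand qd = 1297 - 5P, supply qs = 4P - 449.
Clearing the new market: 1297 - 5P = 4P - 449, so P = 194 and q = 327.
Δq = 327 − 387 = -60.

-60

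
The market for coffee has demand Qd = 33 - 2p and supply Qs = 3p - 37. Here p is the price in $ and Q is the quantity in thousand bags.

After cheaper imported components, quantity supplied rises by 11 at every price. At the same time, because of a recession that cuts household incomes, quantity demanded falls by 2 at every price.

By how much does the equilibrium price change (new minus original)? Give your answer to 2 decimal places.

-2.60

Before the shock: 33 - 2p = 3p - 37 ⇒ 70 = 5p ⇒ p = 14, Q = 5.
The shock moves the curves to Qd = 31 - 2p and Qs = 3p - 26.
New equilibrium: 31 - 2p = 3p - 26 ⇒ 57 = 5p ⇒ p = 11.4, Q = 8.2.
Δp = 11.4 − 14 = -2.60.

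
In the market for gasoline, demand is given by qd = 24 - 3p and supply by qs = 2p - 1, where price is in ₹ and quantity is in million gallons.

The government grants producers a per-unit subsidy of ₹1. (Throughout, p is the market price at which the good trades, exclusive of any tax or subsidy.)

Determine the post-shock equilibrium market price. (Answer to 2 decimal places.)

Before the shock: 24 - 3p = 2p - 1 ⇒ 25 = 5p ⇒ p = 5, q = 9.
Since sellers receive the price plus the subsidy, the effective supply curve becomes qs = 2p + 1.
Setting them equal: 24 - 3p = 2p + 1 → 23 = 5p, so p = 4.6 and q = 10.2.

4.60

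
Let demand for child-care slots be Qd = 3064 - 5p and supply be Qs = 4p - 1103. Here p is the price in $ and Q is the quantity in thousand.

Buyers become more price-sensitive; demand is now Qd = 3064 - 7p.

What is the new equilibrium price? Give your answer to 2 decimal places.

378.82

Before the shock: 3064 - 5p = 4p - 1103 ⇒ 4167 = 9p ⇒ p = 463, Q = 749.
The shock moves the curves to Qd = 3064 - 7p and Qs = 4p - 1103.
New equilibrium: 3064 - 7p = 4p - 1103 ⇒ 4167 = 11p ⇒ p = 4167/11 ≈ 378.8182, Q = 4535/11 ≈ 412.2727.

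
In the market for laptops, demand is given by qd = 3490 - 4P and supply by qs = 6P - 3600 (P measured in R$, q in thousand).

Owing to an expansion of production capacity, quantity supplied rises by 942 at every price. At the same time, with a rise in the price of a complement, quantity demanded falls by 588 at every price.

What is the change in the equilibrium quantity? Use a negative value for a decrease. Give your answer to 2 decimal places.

+24.00

Initially, 3490 - 4P = 6P - 3600, so 7090 = 10P and P = 709, q = 654.
After the shift, demand is qd = 2902 - 4P and supply is qs = 6P - 2658.
New equilibrium: 2902 - 4P = 6P - 2658 ⇒ 5560 = 10P ⇒ P = 556, q = 678.
Δq = 678 − 654 = +24.00.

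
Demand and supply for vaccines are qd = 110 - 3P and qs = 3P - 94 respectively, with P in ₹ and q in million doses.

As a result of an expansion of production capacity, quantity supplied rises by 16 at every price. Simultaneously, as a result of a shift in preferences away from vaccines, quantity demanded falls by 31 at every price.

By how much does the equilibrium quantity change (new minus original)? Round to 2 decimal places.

Initially, 110 - 3P = 3P - 94, so 204 = 6P and P = 34, q = 8.
With the change applied: demand qd = 79 - 3P, supply qs = 3P - 78.
Setting them equal: 79 - 3P = 3P - 78 → 157 = 6P, so P = 157/6 ≈ 26.1667 and q = 0.5.
Δq = 0.5 − 8 = -7.50.

-7.50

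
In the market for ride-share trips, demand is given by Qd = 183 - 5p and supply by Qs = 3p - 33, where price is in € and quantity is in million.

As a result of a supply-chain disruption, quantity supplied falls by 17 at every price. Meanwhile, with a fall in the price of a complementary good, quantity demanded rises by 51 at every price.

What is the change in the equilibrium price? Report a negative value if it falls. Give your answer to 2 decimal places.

Solve the original market: 183 - 5p = 3p - 33, hence p = 27 and Q = 48.
The shock moves the curves to Qd = 234 - 5p and Qs = 3p - 50.
Equate the new curves: 234 - 5p = 3p - 50, giving 284 = 8p, p = 35.5, Q = 56.5.
Δp = 35.5 − 27 = +8.50.

+8.50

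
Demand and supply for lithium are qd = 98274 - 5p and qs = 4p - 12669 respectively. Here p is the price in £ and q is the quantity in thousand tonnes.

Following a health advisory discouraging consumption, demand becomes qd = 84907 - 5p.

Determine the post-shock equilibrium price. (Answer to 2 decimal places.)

Initially, 98274 - 5p = 4p - 12669, so 110943 = 9p and p = 12327, q = 36639.
After the shift, demand is qd = 84907 - 5p and supply is qs = 4p - 12669.
New equilibrium: 84907 - 5p = 4p - 12669 ⇒ 97576 = 9p ⇒ p = 97576/9 ≈ 10841.7778, q = 276283/9 ≈ 30698.1111.

10841.78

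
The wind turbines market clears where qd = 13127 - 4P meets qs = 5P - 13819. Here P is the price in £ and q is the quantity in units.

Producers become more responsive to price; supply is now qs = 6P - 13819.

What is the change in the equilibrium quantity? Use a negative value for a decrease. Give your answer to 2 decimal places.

Original equilibrium: 13127 - 4P = 5P - 13819 gives 26946 = 9P, so P = 2994 and q = 1151.
With the change applied: demand qd = 13127 - 4P, supply qs = 6P - 13819.
Clearing the new market: 13127 - 4P = 6P - 13819, so P = 2694.6 and q = 2348.6.
Δq = 2348.6 − 1151 = +1197.60.

+1197.60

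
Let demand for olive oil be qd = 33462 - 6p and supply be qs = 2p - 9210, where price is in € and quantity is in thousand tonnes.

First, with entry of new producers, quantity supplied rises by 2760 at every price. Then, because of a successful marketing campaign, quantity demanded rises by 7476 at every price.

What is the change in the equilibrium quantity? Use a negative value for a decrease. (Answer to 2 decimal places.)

Initially, 33462 - 6p = 2p - 9210, so 42672 = 8p and p = 5334, q = 1458.
The new curves are qd = 40938 - 6p (demand) and qs = 2p - 6450 (supply).
Clearing the new market: 40938 - 6p = 2p - 6450, so p = 5923.5 and q = 5397.
Δq = 5397 − 1458 = +3939.00.

+3939.00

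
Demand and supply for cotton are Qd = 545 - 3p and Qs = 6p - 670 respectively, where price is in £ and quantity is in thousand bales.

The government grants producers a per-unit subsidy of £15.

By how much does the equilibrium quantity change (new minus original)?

+30

Solve the original market: 545 - 3p = 6p - 670, hence p = 135 and Q = 140.
Since sellers receive the price plus the subsidy, the effective supply curve becomes Qs = 6p - 580.
Clearing the new market: 545 - 3p = 6p - 580, so p = 125 and Q = 170.
ΔQ = 170 − 140 = +30.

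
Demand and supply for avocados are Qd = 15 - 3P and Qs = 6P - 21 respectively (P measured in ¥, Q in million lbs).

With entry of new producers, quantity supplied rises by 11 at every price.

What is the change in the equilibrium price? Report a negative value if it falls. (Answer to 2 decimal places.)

-1.22

Initially, 15 - 3P = 6P - 21, so 36 = 9P and P = 4, Q = 3.
The shock moves the curves to Qd = 15 - 3P and Qs = 6P - 10.
Setting them equal: 15 - 3P = 6P - 10 → 25 = 9P, so P = 25/9 ≈ 2.7778 and Q = 20/3 ≈ 6.6667.
ΔP = 2.7778 − 4 = -1.22.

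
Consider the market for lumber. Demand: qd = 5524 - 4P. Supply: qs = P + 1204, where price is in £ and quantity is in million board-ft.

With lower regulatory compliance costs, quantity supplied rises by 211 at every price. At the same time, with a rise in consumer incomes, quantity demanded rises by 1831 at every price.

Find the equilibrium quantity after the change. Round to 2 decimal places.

2603.00

Before the shock: 5524 - 4P = P + 1204 ⇒ 4320 = 5P ⇒ P = 864, q = 2068.
The shock moves the curves to qd = 7355 - 4P and qs = P + 1415.
Clearing the new market: 7355 - 4P = P + 1415, so P = 1188 and q = 2603.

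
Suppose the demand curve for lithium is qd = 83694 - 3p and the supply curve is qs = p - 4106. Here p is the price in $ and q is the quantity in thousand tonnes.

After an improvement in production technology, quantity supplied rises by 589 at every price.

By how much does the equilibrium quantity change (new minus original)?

+441.75

Before the shock: 83694 - 3p = p - 4106 ⇒ 87800 = 4p ⇒ p = 21950, q = 17844.
After the shift, demand is qd = 83694 - 3p and supply is qs = p - 3517.
New equilibrium: 83694 - 3p = p - 3517 ⇒ 87211 = 4p ⇒ p = 21802.75, q = 18285.75.
Δq = 18285.75 − 17844 = +441.75.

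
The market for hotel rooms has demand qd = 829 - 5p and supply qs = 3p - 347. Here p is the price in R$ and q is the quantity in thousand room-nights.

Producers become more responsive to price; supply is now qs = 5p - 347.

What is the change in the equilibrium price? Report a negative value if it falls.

-29.4

Before the shock: 829 - 5p = 3p - 347 ⇒ 1176 = 8p ⇒ p = 147, q = 94.
The shock moves the curves to qd = 829 - 5p and qs = 5p - 347.
Setting them equal: 829 - 5p = 5p - 347 → 1176 = 10p, so p = 117.6 and q = 241.
Δp = 117.6 − 147 = -29.4.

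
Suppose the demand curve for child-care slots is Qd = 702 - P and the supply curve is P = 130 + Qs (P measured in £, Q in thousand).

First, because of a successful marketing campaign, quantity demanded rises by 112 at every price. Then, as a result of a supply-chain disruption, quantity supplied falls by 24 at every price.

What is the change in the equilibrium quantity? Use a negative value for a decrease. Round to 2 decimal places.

Initially, 702 - P = P - 130, so 832 = 2P and P = 416, Q = 286.
With the change applied: demand Qd = 814 - P, supply Qs = P - 154.
Equate the new curves: 814 - P = P - 154, giving 968 = 2P, P = 484, Q = 330.
ΔQ = 330 − 286 = +44.00.

+44.00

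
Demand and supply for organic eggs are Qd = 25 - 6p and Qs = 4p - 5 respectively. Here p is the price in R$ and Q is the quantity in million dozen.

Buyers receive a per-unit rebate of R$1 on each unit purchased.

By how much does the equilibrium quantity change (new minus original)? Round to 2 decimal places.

+2.40

Initially, 25 - 6p = 4p - 5, so 30 = 10p and p = 3, Q = 7.
Since buyers' out-of-pocket price is the market price minus the rebate, the effective demand curve becomes Qd = 31 - 6p.
Clearing the new market: 31 - 6p = 4p - 5, so p = 3.6 and Q = 9.4.
ΔQ = 9.4 − 7 = +2.40.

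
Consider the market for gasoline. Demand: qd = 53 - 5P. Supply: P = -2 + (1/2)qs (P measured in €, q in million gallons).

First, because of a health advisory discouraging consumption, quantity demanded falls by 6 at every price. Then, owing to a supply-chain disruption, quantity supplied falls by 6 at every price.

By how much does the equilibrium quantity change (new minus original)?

-6

Before the shock: 53 - 5P = 2P + 4 ⇒ 49 = 7P ⇒ P = 7, q = 18.
After the shift, demand is qd = 47 - 5P and supply is qs = 2P - 2.
Equate the new curves: 47 - 5P = 2P - 2, giving 49 = 7P, P = 7, q = 12.
Δq = 12 − 18 = -6.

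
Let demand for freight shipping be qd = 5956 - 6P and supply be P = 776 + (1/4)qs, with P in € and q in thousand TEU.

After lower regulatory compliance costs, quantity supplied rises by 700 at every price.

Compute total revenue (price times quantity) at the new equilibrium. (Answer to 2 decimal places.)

Before the shock: 5956 - 6P = 4P - 3104 ⇒ 9060 = 10P ⇒ P = 906, q = 520.
After the shift, demand is qd = 5956 - 6P and supply is qs = 4P - 2404.
Clearing the new market: 5956 - 6P = 4P - 2404, so P = 836 and q = 940.
New expenditure = 836 × 940 = 785840.00.

785840.00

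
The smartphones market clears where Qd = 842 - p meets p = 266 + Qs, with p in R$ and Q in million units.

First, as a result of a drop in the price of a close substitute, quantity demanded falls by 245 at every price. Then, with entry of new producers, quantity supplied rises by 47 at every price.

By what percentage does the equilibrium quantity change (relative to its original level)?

Before the shock: 842 - p = p - 266 ⇒ 1108 = 2p ⇒ p = 554, Q = 288.
After the shift, demand is Qd = 597 - p and supply is Qs = p - 219.
Clearing the new market: 597 - p = p - 219, so p = 408 and Q = 189.
%ΔQ = (189 − 288) / 288 × 100 = -34.375%.

-34.375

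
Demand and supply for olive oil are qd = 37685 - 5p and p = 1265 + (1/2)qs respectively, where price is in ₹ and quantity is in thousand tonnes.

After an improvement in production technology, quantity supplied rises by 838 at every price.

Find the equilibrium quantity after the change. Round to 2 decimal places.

Initially, 37685 - 5p = 2p - 2530, so 40215 = 7p and p = 5745, q = 8960.
After the shift, demand is qd = 37685 - 5p and supply is qs = 2p - 1692.
Equate the new curves: 37685 - 5p = 2p - 1692, giving 39377 = 7p, p = 39377/7 ≈ 5625.2857, q = 66910/7 ≈ 9558.5714.

9558.57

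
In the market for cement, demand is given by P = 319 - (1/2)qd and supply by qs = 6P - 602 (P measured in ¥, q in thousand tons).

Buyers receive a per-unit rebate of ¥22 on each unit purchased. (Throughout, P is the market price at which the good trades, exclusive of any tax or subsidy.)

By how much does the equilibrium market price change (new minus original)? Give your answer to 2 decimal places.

+5.50

Initially, 638 - 2P = 6P - 602, so 1240 = 8P and P = 155, q = 328.
Since buyers' out-of-pocket price is the market price minus the rebate, the effective demand curve becomes qd = 682 - 2P.
Equate the new curves: 682 - 2P = 6P - 602, giving 1284 = 8P, P = 160.5, q = 361.
ΔP = 160.5 − 155 = +5.50.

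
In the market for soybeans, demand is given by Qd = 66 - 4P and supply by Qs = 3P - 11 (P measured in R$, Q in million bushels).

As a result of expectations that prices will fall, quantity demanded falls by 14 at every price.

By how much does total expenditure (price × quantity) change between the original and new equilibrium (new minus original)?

Original equilibrium: 66 - 4P = 3P - 11 gives 77 = 7P, so P = 11 and Q = 22.
After the shift, demand is Qd = 52 - 4P and supply is Qs = 3P - 11.
Equate the new curves: 52 - 4P = 3P - 11, giving 63 = 7P, P = 9, Q = 16.
Expenditure moves from 11×22 = 242 to 9×16 = 144; change = -98.

-98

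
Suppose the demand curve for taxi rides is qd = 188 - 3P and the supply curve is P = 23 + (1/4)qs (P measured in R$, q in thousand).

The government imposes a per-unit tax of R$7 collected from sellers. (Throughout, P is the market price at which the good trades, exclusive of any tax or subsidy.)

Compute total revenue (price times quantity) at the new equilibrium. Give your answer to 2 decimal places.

Solve the original market: 188 - 3P = 4P - 92, hence P = 40 and q = 68.
Since sellers keep the price net of the tax, the effective supply curve becomes qs = 4P - 120.
New equilibrium: 188 - 3P = 4P - 120 ⇒ 308 = 7P ⇒ P = 44, q = 56.
New expenditure = 44 × 56 = 2464.00.

2464.00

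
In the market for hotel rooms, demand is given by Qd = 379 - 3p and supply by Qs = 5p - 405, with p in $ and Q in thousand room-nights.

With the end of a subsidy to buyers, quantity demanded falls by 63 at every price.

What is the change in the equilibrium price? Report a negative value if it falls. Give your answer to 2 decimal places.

-7.88

Initially, 379 - 3p = 5p - 405, so 784 = 8p and p = 98, Q = 85.
After the shift, demand is Qd = 316 - 3p and supply is Qs = 5p - 405.
New equilibrium: 316 - 3p = 5p - 405 ⇒ 721 = 8p ⇒ p = 90.125, Q = 45.625.
Δp = 90.125 − 98 = -7.88.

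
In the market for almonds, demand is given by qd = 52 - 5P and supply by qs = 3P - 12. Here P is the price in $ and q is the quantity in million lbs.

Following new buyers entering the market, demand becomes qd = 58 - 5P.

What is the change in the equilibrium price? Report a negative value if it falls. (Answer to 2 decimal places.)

+0.75

Before the shock: 52 - 5P = 3P - 12 ⇒ 64 = 8P ⇒ P = 8, q = 12.
After the shift, demand is qd = 58 - 5P and supply is qs = 3P - 12.
Clearing the new market: 58 - 5P = 3P - 12, so P = 8.75 and q = 14.25.
ΔP = 8.75 − 8 = +0.75.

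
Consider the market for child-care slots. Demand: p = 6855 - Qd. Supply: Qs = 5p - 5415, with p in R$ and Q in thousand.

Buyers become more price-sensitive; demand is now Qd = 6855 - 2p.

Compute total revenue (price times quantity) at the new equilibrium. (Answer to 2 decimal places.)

5870819.39

Before the shock: 6855 - p = 5p - 5415 ⇒ 12270 = 6p ⇒ p = 2045, Q = 4810.
The shock moves the curves to Qd = 6855 - 2p and Qs = 5p - 5415.
Setting them equal: 6855 - 2p = 5p - 5415 → 12270 = 7p, so p = 12270/7 ≈ 1752.8571 and Q = 23445/7 ≈ 3349.2857.
New expenditure = 1752.8571 × 3349.2857 = 5870819.39.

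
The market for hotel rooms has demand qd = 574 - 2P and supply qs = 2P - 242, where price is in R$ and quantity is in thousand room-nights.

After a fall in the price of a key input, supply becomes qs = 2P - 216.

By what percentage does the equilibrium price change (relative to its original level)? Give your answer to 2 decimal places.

Before the shock: 574 - 2P = 2P - 242 ⇒ 816 = 4P ⇒ P = 204, q = 166.
The shock moves the curves to qd = 574 - 2P and qs = 2P - 216.
New equilibrium: 574 - 2P = 2P - 216 ⇒ 790 = 4P ⇒ P = 197.5, q = 179.
%ΔP = (197.5 − 204) / 204 × 100 = -3.19%.

-3.19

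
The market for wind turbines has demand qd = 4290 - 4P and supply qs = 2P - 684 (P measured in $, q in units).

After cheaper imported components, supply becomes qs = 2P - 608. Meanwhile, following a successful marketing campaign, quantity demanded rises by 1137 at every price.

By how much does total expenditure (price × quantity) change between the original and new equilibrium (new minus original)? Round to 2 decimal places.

Initially, 4290 - 4P = 2P - 684, so 4974 = 6P and P = 829, q = 974.
The new curves are qd = 5427 - 4P (demand) and qs = 2P - 608 (supply).
Equate the new curves: 5427 - 4P = 2P - 608, giving 6035 = 6P, P = 6035/6 ≈ 1005.8333, q = 4211/3 ≈ 1403.6667.
Expenditure moves from 829×974 = 807446 to 1005.8333×1403.6667 = 1411854.7222; change = +604408.72.

+604408.72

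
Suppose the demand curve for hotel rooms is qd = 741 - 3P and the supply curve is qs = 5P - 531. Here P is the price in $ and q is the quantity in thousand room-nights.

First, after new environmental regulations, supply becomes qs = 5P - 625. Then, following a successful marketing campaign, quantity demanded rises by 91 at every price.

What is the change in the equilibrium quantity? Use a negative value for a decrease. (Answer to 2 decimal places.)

+21.63

Solve the original market: 741 - 3P = 5P - 531, hence P = 159 and q = 264.
After the shift, demand is qd = 832 - 3P and supply is qs = 5P - 625.
Clearing the new market: 832 - 3P = 5P - 625, so P = 182.125 and q = 285.625.
Δq = 285.625 − 264 = +21.63.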